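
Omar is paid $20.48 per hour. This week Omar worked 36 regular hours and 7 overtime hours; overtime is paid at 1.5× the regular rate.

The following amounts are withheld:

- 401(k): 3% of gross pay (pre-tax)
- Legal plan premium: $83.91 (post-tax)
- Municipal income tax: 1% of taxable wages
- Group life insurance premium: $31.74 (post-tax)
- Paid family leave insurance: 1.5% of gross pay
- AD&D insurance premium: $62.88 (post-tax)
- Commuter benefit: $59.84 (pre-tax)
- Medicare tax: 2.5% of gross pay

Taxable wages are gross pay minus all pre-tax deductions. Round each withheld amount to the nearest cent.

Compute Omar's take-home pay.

Regular pay: 36 × $20.48 = $737.28
Overtime pay: 7 × $20.48 × 1.5 = $215.04
Gross pay = $737.28 + $215.04 = $952.32
Commuter benefit: $59.84
401(k): $952.32 × 0.03 = $28.57
Pre-tax total = $59.84 + $28.57 = $88.41
Taxable wages = $952.32 − $88.41 = $863.91
Municipal income tax: $863.91 × 0.01 = $8.64
Paid family leave insurance: $952.32 × 0.015 = $14.28
Medicare tax: $952.32 × 0.025 = $23.81
AD&D insurance premium: $62.88
Legal plan premium: $83.91
Group life insurance premium: $31.74
Total deductions = $59.84 + $28.57 + $8.64 + $14.28 + $23.81 + $62.88 + $83.91 + $31.74 = $313.67
Net pay = $952.32 − $313.67 = $638.65

$638.65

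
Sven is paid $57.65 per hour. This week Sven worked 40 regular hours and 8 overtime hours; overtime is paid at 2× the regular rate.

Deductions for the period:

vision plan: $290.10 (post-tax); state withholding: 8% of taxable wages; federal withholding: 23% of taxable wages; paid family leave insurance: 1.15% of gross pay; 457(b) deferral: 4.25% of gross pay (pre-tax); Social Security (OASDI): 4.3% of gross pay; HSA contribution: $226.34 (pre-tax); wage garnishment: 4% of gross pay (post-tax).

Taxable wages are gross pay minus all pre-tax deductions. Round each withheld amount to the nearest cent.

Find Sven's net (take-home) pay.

$1,381.55

Regular pay: 40 × $57.65 = $2,306.00
Overtime pay: 8 × $57.65 × 2 = $922.40
Gross pay = $2,306.00 + $922.40 = $3,228.40
457(b) deferral: $3,228.40 × 0.0425 = $137.21
HSA contribution: $226.34
Pre-tax total = $137.21 + $226.34 = $363.55
Taxable wages = $3,228.40 − $363.55 = $2,864.85
Federal withholding: $2,864.85 × 0.23 = $658.92
State withholding: $2,864.85 × 0.08 = $229.19
Paid family leave insurance: $3,228.40 × 0.0115 = $37.13
Social Security (OASDI): $3,228.40 × 0.043 = $138.82
Vision plan: $290.10
Wage garnishment: $3,228.40 × 0.04 = $129.14
Total deductions = $137.21 + $226.34 + $658.92 + $229.19 + $37.13 + $138.82 + $290.10 + $129.14 = $1,846.85
Net pay = $3,228.40 − $1,846.85 = $1,381.55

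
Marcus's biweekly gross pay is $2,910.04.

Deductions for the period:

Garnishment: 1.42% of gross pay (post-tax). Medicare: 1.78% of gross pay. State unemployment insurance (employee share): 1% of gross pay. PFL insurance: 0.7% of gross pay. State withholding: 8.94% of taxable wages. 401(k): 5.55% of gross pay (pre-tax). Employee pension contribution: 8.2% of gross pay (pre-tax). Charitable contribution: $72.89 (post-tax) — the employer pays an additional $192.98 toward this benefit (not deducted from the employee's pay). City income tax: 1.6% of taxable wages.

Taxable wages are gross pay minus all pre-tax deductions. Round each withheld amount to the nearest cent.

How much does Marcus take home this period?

$2,029.88

401(k): $2,910.04 × 0.0555 = $161.51
Employee pension contribution: $2,910.04 × 0.082 = $238.62
Pre-tax total = $161.51 + $238.62 = $400.13
Taxable wages = $2,910.04 − $400.13 = $2,509.91
City income tax: $2,509.91 × 0.016 = $40.16
State withholding: $2,509.91 × 0.0894 = $224.39
State unemployment insurance (employee share): $2,910.04 × 0.01 = $29.10
PFL insurance: $2,910.04 × 0.007 = $20.37
Medicare: $2,910.04 × 0.0178 = $51.80
Garnishment: $2,910.04 × 0.0142 = $41.32
Charitable contribution: $72.89
(Employer's $192.98 toward charitable contribution is not withheld from the employee.)
Total deductions = $161.51 + $238.62 + $40.16 + $224.39 + $29.10 + $20.37 + $51.80 + $41.32 + $72.89 = $880.16
Net pay = $2,910.04 − $880.16 = $2,029.88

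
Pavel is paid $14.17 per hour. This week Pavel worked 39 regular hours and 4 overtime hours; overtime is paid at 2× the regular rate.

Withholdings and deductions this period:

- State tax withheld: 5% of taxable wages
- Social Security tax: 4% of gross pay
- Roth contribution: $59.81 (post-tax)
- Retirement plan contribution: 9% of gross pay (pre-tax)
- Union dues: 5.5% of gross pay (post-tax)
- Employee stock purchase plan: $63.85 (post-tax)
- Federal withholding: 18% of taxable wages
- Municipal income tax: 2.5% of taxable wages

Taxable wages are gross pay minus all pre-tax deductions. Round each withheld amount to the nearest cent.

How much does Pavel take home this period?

Regular pay: 39 × $14.17 = $552.63
Overtime pay: 4 × $14.17 × 2 = $113.36
Gross pay = $552.63 + $113.36 = $665.99
Retirement plan contribution: $665.99 × 0.09 = $59.94
Taxable wages = $665.99 − $59.94 = $606.05
State tax withheld: $606.05 × 0.05 = $30.30
Municipal income tax: $606.05 × 0.025 = $15.15
Federal withholding: $606.05 × 0.18 = $109.09
Social Security tax: $665.99 × 0.04 = $26.64
Union dues: $665.99 × 0.055 = $36.63
Roth contribution: $59.81
Employee stock purchase plan: $63.85
Total deductions = $59.94 + $30.30 + $15.15 + $109.09 + $26.64 + $36.63 + $59.81 + $63.85 = $401.41
Net pay = $665.99 − $401.41 = $264.58

$264.58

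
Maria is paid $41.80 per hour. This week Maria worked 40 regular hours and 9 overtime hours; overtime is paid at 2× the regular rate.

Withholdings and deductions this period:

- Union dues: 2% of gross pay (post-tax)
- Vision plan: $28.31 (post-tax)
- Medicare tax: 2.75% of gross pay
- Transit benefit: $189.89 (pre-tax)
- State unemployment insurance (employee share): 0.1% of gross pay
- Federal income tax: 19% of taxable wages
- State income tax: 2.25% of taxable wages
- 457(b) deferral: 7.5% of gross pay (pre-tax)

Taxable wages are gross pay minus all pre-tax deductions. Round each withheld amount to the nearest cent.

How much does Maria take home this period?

Regular pay: 40 × $41.80 = $1,672.00
Overtime pay: 9 × $41.80 × 2 = $752.40
Gross pay = $1,672.00 + $752.40 = $2,424.40
457(b) deferral: $2,424.40 × 0.075 = $181.83
Transit benefit: $189.89
Pre-tax total = $181.83 + $189.89 = $371.72
Taxable wages = $2,424.40 − $371.72 = $2,052.68
State income tax: $2,052.68 × 0.0225 = $46.19
Federal income tax: $2,052.68 × 0.19 = $390.01
State unemployment insurance (employee share): $2,424.40 × 0.001 = $2.42
Medicare tax: $2,424.40 × 0.0275 = $66.67
Union dues: $2,424.40 × 0.02 = $48.49
Vision plan: $28.31
Total deductions = $181.83 + $189.89 + $46.19 + $390.01 + $2.42 + $66.67 + $48.49 + $28.31 = $953.81
Net pay = $2,424.40 − $953.81 = $1,470.59

$1,470.59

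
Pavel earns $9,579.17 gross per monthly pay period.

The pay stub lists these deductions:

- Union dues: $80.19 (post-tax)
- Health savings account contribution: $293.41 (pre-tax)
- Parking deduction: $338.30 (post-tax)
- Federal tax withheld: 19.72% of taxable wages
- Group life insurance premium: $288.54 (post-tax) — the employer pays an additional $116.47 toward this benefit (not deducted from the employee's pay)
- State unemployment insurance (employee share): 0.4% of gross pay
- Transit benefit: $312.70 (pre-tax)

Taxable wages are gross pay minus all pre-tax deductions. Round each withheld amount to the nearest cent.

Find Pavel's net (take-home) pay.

$6,458.22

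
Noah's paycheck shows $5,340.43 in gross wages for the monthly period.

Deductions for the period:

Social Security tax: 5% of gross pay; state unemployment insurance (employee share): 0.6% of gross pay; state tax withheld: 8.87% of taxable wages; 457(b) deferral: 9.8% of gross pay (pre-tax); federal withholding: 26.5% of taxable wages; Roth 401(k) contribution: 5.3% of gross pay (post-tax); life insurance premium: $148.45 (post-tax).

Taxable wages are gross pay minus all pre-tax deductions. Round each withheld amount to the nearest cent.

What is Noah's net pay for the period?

$2,382.73

457(b) deferral: $5,340.43 × 0.098 = $523.36
Taxable wages = $5,340.43 − $523.36 = $4,817.07
State tax withheld: $4,817.07 × 0.0887 = $427.27
Federal withholding: $4,817.07 × 0.265 = $1,276.52
Social Security tax: $5,340.43 × 0.05 = $267.02
State unemployment insurance (employee share): $5,340.43 × 0.006 = $32.04
Roth 401(k) contribution: $5,340.43 × 0.053 = $283.04
Life insurance premium: $148.45
Total deductions = $523.36 + $427.27 + $1,276.52 + $267.02 + $32.04 + $283.04 + $148.45 = $2,957.70
Net pay = $5,340.43 − $2,957.70 = $2,382.73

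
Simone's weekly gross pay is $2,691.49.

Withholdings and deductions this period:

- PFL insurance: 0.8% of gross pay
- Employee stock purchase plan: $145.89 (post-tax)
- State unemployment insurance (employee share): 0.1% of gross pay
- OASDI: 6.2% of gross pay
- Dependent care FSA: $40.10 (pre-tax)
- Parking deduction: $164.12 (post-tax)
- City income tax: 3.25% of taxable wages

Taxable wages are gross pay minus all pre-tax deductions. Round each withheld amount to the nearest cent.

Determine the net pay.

$2,064.12

Dependent care FSA: $40.10
Taxable wages = $2,691.49 − $40.10 = $2,651.39
City income tax: $2,651.39 × 0.0325 = $86.17
OASDI: $2,691.49 × 0.062 = $166.87
State unemployment insurance (employee share): $2,691.49 × 0.001 = $2.69
PFL insurance: $2,691.49 × 0.008 = $21.53
Parking deduction: $164.12
Employee stock purchase plan: $145.89
Total deductions = $40.10 + $86.17 + $166.87 + $2.69 + $21.53 + $164.12 + $145.89 = $627.37
Net pay = $2,691.49 − $627.37 = $2,064.12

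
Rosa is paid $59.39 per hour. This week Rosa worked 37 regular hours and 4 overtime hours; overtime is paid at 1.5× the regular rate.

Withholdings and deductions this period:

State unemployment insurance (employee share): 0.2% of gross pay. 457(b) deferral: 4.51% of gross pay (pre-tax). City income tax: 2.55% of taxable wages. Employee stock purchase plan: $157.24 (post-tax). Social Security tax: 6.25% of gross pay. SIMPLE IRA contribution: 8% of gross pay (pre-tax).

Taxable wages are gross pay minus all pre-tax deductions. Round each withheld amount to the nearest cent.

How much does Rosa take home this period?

Regular pay: 37 × $59.39 = $2,197.43
Overtime pay: 4 × $59.39 × 1.5 = $356.34
Gross pay = $2,197.43 + $356.34 = $2,553.77
SIMPLE IRA contribution: $2,553.77 × 0.08 = $204.30
457(b) deferral: $2,553.77 × 0.0451 = $115.18
Pre-tax total = $204.30 + $115.18 = $319.48
Taxable wages = $2,553.77 − $319.48 = $2,234.29
City income tax: $2,234.29 × 0.0255 = $56.97
Social Security tax: $2,553.77 × 0.0625 = $159.61
State unemployment insurance (employee share): $2,553.77 × 0.002 = $5.11
Employee stock purchase plan: $157.24
Total deductions = $204.30 + $115.18 + $56.97 + $159.61 + $5.11 + $157.24 = $698.41
Net pay = $2,553.77 − $698.41 = $1,855.36

$1,855.36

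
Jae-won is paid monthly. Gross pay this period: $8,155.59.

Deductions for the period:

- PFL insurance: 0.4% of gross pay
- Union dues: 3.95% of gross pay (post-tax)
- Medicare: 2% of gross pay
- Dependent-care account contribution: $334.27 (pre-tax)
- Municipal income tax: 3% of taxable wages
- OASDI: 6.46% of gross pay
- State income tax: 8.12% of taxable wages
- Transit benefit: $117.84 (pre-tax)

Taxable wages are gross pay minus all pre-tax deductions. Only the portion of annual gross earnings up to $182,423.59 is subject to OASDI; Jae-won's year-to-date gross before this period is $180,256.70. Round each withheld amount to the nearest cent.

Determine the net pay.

Transit benefit: $117.84
Dependent-care account contribution: $334.27
Pre-tax total = $117.84 + $334.27 = $452.11
Taxable wages = $8,155.59 − $452.11 = $7,703.48
Municipal income tax: $7,703.48 × 0.03 = $231.10
State income tax: $7,703.48 × 0.0812 = $625.52
OASDI: only $182,423.59 − $180,256.70 = $2,166.89 of this check is subject → $2,166.89 × 0.0646 = $139.98
PFL insurance: $8,155.59 × 0.004 = $32.62
Medicare: $8,155.59 × 0.02 = $163.11
Union dues: $8,155.59 × 0.0395 = $322.15
Total deductions = $117.84 + $334.27 + $231.10 + $625.52 + $139.98 + $32.62 + $163.11 + $322.15 = $1,966.59
Net pay = $8,155.59 − $1,966.59 = $6,189.00

$6,189.00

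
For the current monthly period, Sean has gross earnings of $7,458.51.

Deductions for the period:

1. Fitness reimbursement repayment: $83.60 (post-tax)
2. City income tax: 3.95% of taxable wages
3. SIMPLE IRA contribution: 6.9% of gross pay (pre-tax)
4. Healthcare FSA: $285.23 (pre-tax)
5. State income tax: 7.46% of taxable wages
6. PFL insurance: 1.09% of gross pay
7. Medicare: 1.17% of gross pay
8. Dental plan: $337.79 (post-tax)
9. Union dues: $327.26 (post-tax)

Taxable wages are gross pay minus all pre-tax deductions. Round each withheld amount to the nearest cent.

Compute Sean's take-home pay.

Healthcare FSA: $285.23
SIMPLE IRA contribution: $7,458.51 × 0.069 = $514.64
Pre-tax total = $285.23 + $514.64 = $799.87
Taxable wages = $7,458.51 − $799.87 = $6,658.64
City income tax: $6,658.64 × 0.0395 = $263.02
State income tax: $6,658.64 × 0.0746 = $496.73
Medicare: $7,458.51 × 0.0117 = $87.26
PFL insurance: $7,458.51 × 0.0109 = $81.30
Fitness reimbursement repayment: $83.60
Union dues: $327.26
Dental plan: $337.79
Total deductions = $285.23 + $514.64 + $263.02 + $496.73 + $87.26 + $81.30 + $83.60 + $327.26 + $337.79 = $2,476.83
Net pay = $7,458.51 − $2,476.83 = $4,981.68

$4,981.68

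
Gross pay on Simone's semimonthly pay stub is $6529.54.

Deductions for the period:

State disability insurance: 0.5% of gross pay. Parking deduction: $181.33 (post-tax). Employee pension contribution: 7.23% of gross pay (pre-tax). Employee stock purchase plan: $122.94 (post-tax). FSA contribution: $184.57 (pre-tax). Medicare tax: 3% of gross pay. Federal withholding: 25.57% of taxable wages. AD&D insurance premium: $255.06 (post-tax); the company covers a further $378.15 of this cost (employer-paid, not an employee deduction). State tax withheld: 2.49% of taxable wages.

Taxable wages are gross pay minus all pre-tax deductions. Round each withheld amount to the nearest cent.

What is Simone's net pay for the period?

Employee pension contribution: $6529.54 × 0.0723 = $472.09
FSA contribution: $184.57
Pre-tax total = $472.09 + $184.57 = $656.66
Taxable wages = $6529.54 − $656.66 = $5872.88
State tax withheld: $5872.88 × 0.0249 = $146.23
Federal withholding: $5872.88 × 0.2557 = $1501.70
Medicare tax: $6529.54 × 0.03 = $195.89
State disability insurance: $6529.54 × 0.005 = $32.65
Employee stock purchase plan: $122.94
AD&D insurance premium: $255.06
Parking deduction: $181.33
(Employer's $378.15 toward AD&D insurance premium is not withheld from the employee.)
Total deductions = $472.09 + $184.57 + $146.23 + $1501.70 + $195.89 + $32.65 + $122.94 + $255.06 + $181.33 = $3092.46
Net pay = $6529.54 − $3092.46 = $3437.08

$3437.08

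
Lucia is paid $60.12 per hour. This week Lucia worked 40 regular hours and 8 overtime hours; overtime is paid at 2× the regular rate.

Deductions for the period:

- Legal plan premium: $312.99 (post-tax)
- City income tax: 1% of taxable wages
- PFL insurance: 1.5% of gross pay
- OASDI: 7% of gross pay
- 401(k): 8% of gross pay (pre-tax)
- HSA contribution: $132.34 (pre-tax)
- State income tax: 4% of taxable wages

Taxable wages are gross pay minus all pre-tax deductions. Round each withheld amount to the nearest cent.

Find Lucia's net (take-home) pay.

Regular pay: 40 × $60.12 = $2,404.80
Overtime pay: 8 × $60.12 × 2 = $961.92
Gross pay = $2,404.80 + $961.92 = $3,366.72
401(k): $3,366.72 × 0.08 = $269.34
HSA contribution: $132.34
Pre-tax total = $269.34 + $132.34 = $401.68
Taxable wages = $3,366.72 − $401.68 = $2,965.04
City income tax: $2,965.04 × 0.01 = $29.65
State income tax: $2,965.04 × 0.04 = $118.60
PFL insurance: $3,366.72 × 0.015 = $50.50
OASDI: $3,366.72 × 0.07 = $235.67
Legal plan premium: $312.99
Total deductions = $269.34 + $132.34 + $29.65 + $118.60 + $50.50 + $235.67 + $312.99 = $1,149.09
Net pay = $3,366.72 − $1,149.09 = $2,217.63

$2,217.63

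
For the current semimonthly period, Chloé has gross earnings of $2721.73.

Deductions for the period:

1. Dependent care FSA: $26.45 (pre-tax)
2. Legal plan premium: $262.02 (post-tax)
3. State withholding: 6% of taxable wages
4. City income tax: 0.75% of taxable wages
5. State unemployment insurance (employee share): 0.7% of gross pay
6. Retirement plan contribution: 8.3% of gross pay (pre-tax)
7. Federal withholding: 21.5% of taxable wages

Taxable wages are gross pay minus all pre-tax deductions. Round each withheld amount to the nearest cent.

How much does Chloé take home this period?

$1490.71

Retirement plan contribution: $2721.73 × 0.083 = $225.90
Dependent care FSA: $26.45
Pre-tax total = $225.90 + $26.45 = $252.35
Taxable wages = $2721.73 − $252.35 = $2469.38
City income tax: $2469.38 × 0.0075 = $18.52
Federal withholding: $2469.38 × 0.215 = $530.92
State withholding: $2469.38 × 0.06 = $148.16
State unemployment insurance (employee share): $2721.73 × 0.007 = $19.05
Legal plan premium: $262.02
Total deductions = $225.90 + $26.45 + $18.52 + $530.92 + $148.16 + $19.05 + $262.02 = $1231.02
Net pay = $2721.73 − $1231.02 = $1490.71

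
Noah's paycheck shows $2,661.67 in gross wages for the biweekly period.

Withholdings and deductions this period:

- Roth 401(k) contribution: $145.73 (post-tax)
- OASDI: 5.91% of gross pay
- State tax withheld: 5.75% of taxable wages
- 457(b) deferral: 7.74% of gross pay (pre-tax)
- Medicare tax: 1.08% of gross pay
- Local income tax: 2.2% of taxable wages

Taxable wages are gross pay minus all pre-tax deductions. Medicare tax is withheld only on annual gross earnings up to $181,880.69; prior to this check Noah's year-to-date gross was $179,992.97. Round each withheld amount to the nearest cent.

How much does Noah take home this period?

$1,937.02

457(b) deferral: $2,661.67 × 0.0774 = $206.01
Taxable wages = $2,661.67 − $206.01 = $2,455.66
Local income tax: $2,455.66 × 0.022 = $54.02
State tax withheld: $2,455.66 × 0.0575 = $141.20
OASDI: $2,661.67 × 0.0591 = $157.30
Medicare tax: only $181,880.69 − $179,992.97 = $1,887.72 of this check is subject → $1,887.72 × 0.0108 = $20.39
Roth 401(k) contribution: $145.73
Total deductions = $206.01 + $54.02 + $141.20 + $157.30 + $20.39 + $145.73 = $724.65
Net pay = $2,661.67 − $724.65 = $1,937.02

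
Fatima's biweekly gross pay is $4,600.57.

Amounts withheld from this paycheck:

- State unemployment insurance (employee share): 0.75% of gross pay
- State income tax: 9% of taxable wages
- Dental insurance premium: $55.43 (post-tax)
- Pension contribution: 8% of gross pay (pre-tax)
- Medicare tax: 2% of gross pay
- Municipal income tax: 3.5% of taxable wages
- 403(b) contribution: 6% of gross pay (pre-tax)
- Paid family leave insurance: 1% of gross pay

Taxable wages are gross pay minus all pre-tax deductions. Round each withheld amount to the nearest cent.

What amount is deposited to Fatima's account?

403(b) contribution: $4,600.57 × 0.06 = $276.03
Pension contribution: $4,600.57 × 0.08 = $368.05
Pre-tax total = $276.03 + $368.05 = $644.08
Taxable wages = $4,600.57 − $644.08 = $3,956.49
State income tax: $3,956.49 × 0.09 = $356.08
Municipal income tax: $3,956.49 × 0.035 = $138.48
Paid family leave insurance: $4,600.57 × 0.01 = $46.01
Medicare tax: $4,600.57 × 0.02 = $92.01
State unemployment insurance (employee share): $4,600.57 × 0.0075 = $34.50
Dental insurance premium: $55.43
Total deductions = $276.03 + $368.05 + $356.08 + $138.48 + $46.01 + $92.01 + $34.50 + $55.43 = $1,366.59
Net pay = $4,600.57 − $1,366.59 = $3,233.98

$3,233.98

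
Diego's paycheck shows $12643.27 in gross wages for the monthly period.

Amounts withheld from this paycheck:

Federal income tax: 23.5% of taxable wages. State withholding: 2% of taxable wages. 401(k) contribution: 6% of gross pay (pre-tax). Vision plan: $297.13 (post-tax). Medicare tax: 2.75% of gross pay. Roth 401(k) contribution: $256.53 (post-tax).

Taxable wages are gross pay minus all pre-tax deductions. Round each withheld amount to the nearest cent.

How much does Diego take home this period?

$7952.73

401(k) contribution: $12643.27 × 0.06 = $758.60
Taxable wages = $12643.27 − $758.60 = $11884.67
State withholding: $11884.67 × 0.02 = $237.69
Federal income tax: $11884.67 × 0.235 = $2792.90
Medicare tax: $12643.27 × 0.0275 = $347.69
Vision plan: $297.13
Roth 401(k) contribution: $256.53
Total deductions = $758.60 + $237.69 + $2792.90 + $347.69 + $297.13 + $256.53 = $4690.54
Net pay = $12643.27 − $4690.54 = $7952.73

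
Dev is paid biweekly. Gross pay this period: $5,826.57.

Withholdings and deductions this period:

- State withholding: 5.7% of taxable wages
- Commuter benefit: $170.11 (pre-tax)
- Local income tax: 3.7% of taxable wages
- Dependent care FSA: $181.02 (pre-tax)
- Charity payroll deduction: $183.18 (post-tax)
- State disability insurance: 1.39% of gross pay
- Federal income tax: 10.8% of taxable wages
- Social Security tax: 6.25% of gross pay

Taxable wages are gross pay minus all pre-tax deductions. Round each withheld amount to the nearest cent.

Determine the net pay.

$3,741.07

Dependent care FSA: $181.02
Commuter benefit: $170.11
Pre-tax total = $181.02 + $170.11 = $351.13
Taxable wages = $5,826.57 − $351.13 = $5,475.44
Local income tax: $5,475.44 × 0.037 = $202.59
State withholding: $5,475.44 × 0.057 = $312.10
Federal income tax: $5,475.44 × 0.108 = $591.35
State disability insurance: $5,826.57 × 0.0139 = $80.99
Social Security tax: $5,826.57 × 0.0625 = $364.16
Charity payroll deduction: $183.18
Total deductions = $181.02 + $170.11 + $202.59 + $312.10 + $591.35 + $80.99 + $364.16 + $183.18 = $2,085.50
Net pay = $5,826.57 − $2,085.50 = $3,741.07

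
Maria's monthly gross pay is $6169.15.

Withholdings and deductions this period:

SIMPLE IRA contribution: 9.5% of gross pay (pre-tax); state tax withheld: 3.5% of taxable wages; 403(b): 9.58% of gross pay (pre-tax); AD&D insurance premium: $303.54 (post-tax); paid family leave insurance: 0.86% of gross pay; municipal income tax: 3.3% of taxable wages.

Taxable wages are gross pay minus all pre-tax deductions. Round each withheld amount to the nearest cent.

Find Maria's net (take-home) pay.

$4296.03

SIMPLE IRA contribution: $6169.15 × 0.095 = $586.07
403(b): $6169.15 × 0.0958 = $591.00
Pre-tax total = $586.07 + $591.00 = $1177.07
Taxable wages = $6169.15 − $1177.07 = $4992.08
Municipal income tax: $4992.08 × 0.033 = $164.74
State tax withheld: $4992.08 × 0.035 = $174.72
Paid family leave insurance: $6169.15 × 0.0086 = $53.05
AD&D insurance premium: $303.54
Total deductions = $586.07 + $591.00 + $164.74 + $174.72 + $53.05 + $303.54 = $1873.12
Net pay = $6169.15 − $1873.12 = $4296.03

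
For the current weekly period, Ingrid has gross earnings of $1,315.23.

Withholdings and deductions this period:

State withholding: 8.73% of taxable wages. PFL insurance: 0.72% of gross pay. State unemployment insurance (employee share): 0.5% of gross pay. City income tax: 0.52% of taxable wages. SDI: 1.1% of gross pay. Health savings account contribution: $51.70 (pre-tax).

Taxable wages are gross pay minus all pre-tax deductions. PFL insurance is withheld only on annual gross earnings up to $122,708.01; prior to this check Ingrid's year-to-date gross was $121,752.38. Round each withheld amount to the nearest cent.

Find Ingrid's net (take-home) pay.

Health savings account contribution: $51.70
Taxable wages = $1,315.23 − $51.70 = $1,263.53
City income tax: $1,263.53 × 0.0052 = $6.57
State withholding: $1,263.53 × 0.0873 = $110.31
State unemployment insurance (employee share): $1,315.23 × 0.005 = $6.58
SDI: $1,315.23 × 0.011 = $14.47
PFL insurance: only $122,708.01 − $121,752.38 = $955.63 of this check is subject → $955.63 × 0.0072 = $6.88
Total deductions = $51.70 + $6.57 + $110.31 + $6.58 + $14.47 + $6.88 = $196.51
Net pay = $1,315.23 − $196.51 = $1,118.72

$1,118.72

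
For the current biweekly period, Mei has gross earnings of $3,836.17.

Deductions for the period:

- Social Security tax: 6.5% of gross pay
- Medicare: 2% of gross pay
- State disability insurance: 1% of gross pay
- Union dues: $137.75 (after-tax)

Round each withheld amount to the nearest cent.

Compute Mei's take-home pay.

State disability insurance: $3,836.17 × 0.01 = $38.36
Medicare: $3,836.17 × 0.02 = $76.72
Social Security tax: $3,836.17 × 0.065 = $249.35
Union dues: $137.75
Total deductions = $38.36 + $76.72 + $249.35 + $137.75 = $502.18
Net pay = $3,836.17 − $502.18 = $3,333.99

$3,333.99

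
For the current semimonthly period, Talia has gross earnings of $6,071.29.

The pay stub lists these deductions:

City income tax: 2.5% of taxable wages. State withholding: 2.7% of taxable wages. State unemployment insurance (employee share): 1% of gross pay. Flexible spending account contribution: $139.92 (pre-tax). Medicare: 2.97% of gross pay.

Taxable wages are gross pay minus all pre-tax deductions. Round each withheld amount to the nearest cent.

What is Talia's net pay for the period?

Flexible spending account contribution: $139.92
Taxable wages = $6,071.29 − $139.92 = $5,931.37
State withholding: $5,931.37 × 0.027 = $160.15
City income tax: $5,931.37 × 0.025 = $148.28
State unemployment insurance (employee share): $6,071.29 × 0.01 = $60.71
Medicare: $6,071.29 × 0.0297 = $180.32
Total deductions = $139.92 + $160.15 + $148.28 + $60.71 + $180.32 = $689.38
Net pay = $6,071.29 − $689.38 = $5,381.91

$5,381.91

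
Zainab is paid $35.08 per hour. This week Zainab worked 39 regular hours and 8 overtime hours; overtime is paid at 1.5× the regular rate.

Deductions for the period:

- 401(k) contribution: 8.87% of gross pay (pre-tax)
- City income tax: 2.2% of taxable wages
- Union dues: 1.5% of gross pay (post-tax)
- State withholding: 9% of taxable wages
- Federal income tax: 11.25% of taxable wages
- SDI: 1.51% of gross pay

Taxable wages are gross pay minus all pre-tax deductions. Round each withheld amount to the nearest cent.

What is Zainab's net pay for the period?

Regular pay: 39 × $35.08 = $1,368.12
Overtime pay: 8 × $35.08 × 1.5 = $420.96
Gross pay = $1,368.12 + $420.96 = $1,789.08
401(k) contribution: $1,789.08 × 0.0887 = $158.69
Taxable wages = $1,789.08 − $158.69 = $1,630.39
City income tax: $1,630.39 × 0.022 = $35.87
Federal income tax: $1,630.39 × 0.1125 = $183.42
State withholding: $1,630.39 × 0.09 = $146.74
SDI: $1,789.08 × 0.0151 = $27.02
Union dues: $1,789.08 × 0.015 = $26.84
Total deductions = $158.69 + $35.87 + $183.42 + $146.74 + $27.02 + $26.84 = $578.58
Net pay = $1,789.08 − $578.58 = $1,210.50

$1,210.50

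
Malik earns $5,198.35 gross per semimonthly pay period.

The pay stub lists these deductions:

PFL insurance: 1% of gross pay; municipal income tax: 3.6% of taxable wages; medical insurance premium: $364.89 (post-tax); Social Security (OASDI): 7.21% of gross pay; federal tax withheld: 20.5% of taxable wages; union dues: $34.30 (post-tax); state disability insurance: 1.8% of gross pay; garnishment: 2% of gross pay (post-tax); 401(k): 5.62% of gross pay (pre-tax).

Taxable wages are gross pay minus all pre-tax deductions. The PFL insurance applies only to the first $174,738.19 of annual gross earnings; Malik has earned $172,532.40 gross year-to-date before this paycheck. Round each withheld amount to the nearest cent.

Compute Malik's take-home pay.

401(k): $5,198.35 × 0.0562 = $292.15
Taxable wages = $5,198.35 − $292.15 = $4,906.20
Municipal income tax: $4,906.20 × 0.036 = $176.62
Federal tax withheld: $4,906.20 × 0.205 = $1,005.77
Social Security (OASDI): $5,198.35 × 0.0721 = $374.80
State disability insurance: $5,198.35 × 0.018 = $93.57
PFL insurance: only $174,738.19 − $172,532.40 = $2,205.79 of this check is subject → $2,205.79 × 0.01 = $22.06
Medical insurance premium: $364.89
Garnishment: $5,198.35 × 0.02 = $103.97
Union dues: $34.30
Total deductions = $292.15 + $176.62 + $1,005.77 + $374.80 + $93.57 + $22.06 + $364.89 + $103.97 + $34.30 = $2,468.13
Net pay = $5,198.35 − $2,468.13 = $2,730.22

$2,730.22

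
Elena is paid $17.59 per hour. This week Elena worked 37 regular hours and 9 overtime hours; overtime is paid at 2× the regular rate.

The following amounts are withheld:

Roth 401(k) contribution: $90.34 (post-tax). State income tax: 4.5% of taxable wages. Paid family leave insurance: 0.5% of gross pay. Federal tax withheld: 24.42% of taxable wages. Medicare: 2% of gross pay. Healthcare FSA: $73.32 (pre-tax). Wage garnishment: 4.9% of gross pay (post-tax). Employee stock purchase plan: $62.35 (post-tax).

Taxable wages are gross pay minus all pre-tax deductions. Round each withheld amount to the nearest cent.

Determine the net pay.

Regular pay: 37 × $17.59 = $650.83
Overtime pay: 9 × $17.59 × 2 = $316.62
Gross pay = $650.83 + $316.62 = $967.45
Healthcare FSA: $73.32
Taxable wages = $967.45 − $73.32 = $894.13
State income tax: $894.13 × 0.045 = $40.24
Federal tax withheld: $894.13 × 0.2442 = $218.35
Paid family leave insurance: $967.45 × 0.005 = $4.84
Medicare: $967.45 × 0.02 = $19.35
Employee stock purchase plan: $62.35
Wage garnishment: $967.45 × 0.049 = $47.41
Roth 401(k) contribution: $90.34
Total deductions = $73.32 + $40.24 + $218.35 + $4.84 + $19.35 + $62.35 + $47.41 + $90.34 = $556.20
Net pay = $967.45 − $556.20 = $411.25

$411.25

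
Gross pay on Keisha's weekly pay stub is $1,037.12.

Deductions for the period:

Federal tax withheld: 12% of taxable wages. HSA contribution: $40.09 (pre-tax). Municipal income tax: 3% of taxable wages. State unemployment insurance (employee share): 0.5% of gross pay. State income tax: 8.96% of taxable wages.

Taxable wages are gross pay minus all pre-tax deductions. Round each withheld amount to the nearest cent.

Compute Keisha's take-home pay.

$752.96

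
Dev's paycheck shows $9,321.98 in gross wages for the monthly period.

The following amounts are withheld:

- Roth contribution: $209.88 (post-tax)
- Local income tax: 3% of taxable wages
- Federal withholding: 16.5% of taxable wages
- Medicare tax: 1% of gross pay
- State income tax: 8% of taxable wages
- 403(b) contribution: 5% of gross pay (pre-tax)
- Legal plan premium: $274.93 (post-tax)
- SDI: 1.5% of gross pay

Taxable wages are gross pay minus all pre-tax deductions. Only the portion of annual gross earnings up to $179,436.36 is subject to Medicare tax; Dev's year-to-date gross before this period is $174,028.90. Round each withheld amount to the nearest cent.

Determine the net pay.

$5,741.80

403(b) contribution: $9,321.98 × 0.05 = $466.10
Taxable wages = $9,321.98 − $466.10 = $8,855.88
Federal withholding: $8,855.88 × 0.165 = $1,461.22
State income tax: $8,855.88 × 0.08 = $708.47
Local income tax: $8,855.88 × 0.03 = $265.68
Medicare tax: only $179,436.36 − $174,028.90 = $5,407.46 of this check is subject → $5,407.46 × 0.01 = $54.07
SDI: $9,321.98 × 0.015 = $139.83
Roth contribution: $209.88
Legal plan premium: $274.93
Total deductions = $466.10 + $1,461.22 + $708.47 + $265.68 + $54.07 + $139.83 + $209.88 + $274.93 = $3,580.18
Net pay = $9,321.98 − $3,580.18 = $5,741.80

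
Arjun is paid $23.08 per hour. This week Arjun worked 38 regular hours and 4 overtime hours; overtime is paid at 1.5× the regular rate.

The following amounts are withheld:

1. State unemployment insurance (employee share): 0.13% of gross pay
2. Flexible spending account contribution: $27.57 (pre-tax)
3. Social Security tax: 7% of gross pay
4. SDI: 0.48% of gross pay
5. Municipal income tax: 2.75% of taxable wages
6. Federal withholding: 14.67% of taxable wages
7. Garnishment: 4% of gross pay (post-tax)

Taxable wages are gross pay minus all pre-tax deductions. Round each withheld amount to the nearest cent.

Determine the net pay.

Regular pay: 38 × $23.08 = $877.04
Overtime pay: 4 × $23.08 × 1.5 = $138.48
Gross pay = $877.04 + $138.48 = $1,015.52
Flexible spending account contribution: $27.57
Taxable wages = $1,015.52 − $27.57 = $987.95
Federal withholding: $987.95 × 0.1467 = $144.93
Municipal income tax: $987.95 × 0.0275 = $27.17
State unemployment insurance (employee share): $1,015.52 × 0.0013 = $1.32
Social Security tax: $1,015.52 × 0.07 = $71.09
SDI: $1,015.52 × 0.0048 = $4.87
Garnishment: $1,015.52 × 0.04 = $40.62
Total deductions = $27.57 + $144.93 + $27.17 + $1.32 + $71.09 + $4.87 + $40.62 = $317.57
Net pay = $1,015.52 − $317.57 = $697.95

$697.95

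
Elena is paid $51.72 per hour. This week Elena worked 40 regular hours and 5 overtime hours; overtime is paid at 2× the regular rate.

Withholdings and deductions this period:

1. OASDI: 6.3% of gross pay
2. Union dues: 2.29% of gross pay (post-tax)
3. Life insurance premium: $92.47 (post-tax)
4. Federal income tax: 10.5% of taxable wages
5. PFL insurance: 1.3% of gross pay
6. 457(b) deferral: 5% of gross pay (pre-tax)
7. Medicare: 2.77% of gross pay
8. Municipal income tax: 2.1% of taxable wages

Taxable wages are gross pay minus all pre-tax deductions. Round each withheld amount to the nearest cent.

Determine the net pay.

Regular pay: 40 × $51.72 = $2,068.80
Overtime pay: 5 × $51.72 × 2 = $517.20
Gross pay = $2,068.80 + $517.20 = $2,586.00
457(b) deferral: $2,586.00 × 0.05 = $129.30
Taxable wages = $2,586.00 − $129.30 = $2,456.70
Federal income tax: $2,456.70 × 0.105 = $257.95
Municipal income tax: $2,456.70 × 0.021 = $51.59
Medicare: $2,586.00 × 0.0277 = $71.63
PFL insurance: $2,586.00 × 0.013 = $33.62
OASDI: $2,586.00 × 0.063 = $162.92
Union dues: $2,586.00 × 0.0229 = $59.22
Life insurance premium: $92.47
Total deductions = $129.30 + $257.95 + $51.59 + $71.63 + $33.62 + $162.92 + $59.22 + $92.47 = $858.70
Net pay = $2,586.00 − $858.70 = $1,727.30

$1,727.30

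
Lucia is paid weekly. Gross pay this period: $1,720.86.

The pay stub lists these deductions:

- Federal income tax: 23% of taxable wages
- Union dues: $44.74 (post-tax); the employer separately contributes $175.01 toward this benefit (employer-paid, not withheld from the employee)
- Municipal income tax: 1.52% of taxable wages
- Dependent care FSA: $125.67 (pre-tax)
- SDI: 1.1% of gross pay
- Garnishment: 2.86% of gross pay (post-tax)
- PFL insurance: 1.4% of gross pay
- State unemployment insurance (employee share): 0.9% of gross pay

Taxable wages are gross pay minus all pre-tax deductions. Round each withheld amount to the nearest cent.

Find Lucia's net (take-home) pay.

$1,051.58

Dependent care FSA: $125.67
Taxable wages = $1,720.86 − $125.67 = $1,595.19
Municipal income tax: $1,595.19 × 0.0152 = $24.25
Federal income tax: $1,595.19 × 0.23 = $366.89
SDI: $1,720.86 × 0.011 = $18.93
State unemployment insurance (employee share): $1,720.86 × 0.009 = $15.49
PFL insurance: $1,720.86 × 0.014 = $24.09
Union dues: $44.74
Garnishment: $1,720.86 × 0.0286 = $49.22
(Employer's $175.01 toward union dues is not withheld from the employee.)
Total deductions = $125.67 + $24.25 + $366.89 + $18.93 + $15.49 + $24.09 + $44.74 + $49.22 = $669.28
Net pay = $1,720.86 − $669.28 = $1,051.58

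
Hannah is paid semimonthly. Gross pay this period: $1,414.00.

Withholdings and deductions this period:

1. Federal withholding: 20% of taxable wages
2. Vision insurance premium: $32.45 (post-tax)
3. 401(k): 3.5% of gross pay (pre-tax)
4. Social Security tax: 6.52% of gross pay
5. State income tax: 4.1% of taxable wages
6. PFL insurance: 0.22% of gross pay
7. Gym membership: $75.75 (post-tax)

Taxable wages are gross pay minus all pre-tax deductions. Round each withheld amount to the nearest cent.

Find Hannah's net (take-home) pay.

$832.17

401(k): $1,414.00 × 0.035 = $49.49
Taxable wages = $1,414.00 − $49.49 = $1,364.51
Federal withholding: $1,364.51 × 0.2 = $272.90
State income tax: $1,364.51 × 0.041 = $55.94
PFL insurance: $1,414.00 × 0.0022 = $3.11
Social Security tax: $1,414.00 × 0.0652 = $92.19
Vision insurance premium: $32.45
Gym membership: $75.75
Total deductions = $49.49 + $272.90 + $55.94 + $3.11 + $92.19 + $32.45 + $75.75 = $581.83
Net pay = $1,414.00 − $581.83 = $832.17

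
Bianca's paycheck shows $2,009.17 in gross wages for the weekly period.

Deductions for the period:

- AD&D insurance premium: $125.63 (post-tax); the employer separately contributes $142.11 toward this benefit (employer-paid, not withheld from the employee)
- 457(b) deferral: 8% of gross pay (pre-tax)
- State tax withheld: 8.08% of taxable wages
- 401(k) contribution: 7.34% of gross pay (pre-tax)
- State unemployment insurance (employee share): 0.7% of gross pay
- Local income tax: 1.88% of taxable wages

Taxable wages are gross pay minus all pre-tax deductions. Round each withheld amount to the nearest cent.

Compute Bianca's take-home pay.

$1,391.86

457(b) deferral: $2,009.17 × 0.08 = $160.73
401(k) contribution: $2,009.17 × 0.0734 = $147.47
Pre-tax total = $160.73 + $147.47 = $308.20
Taxable wages = $2,009.17 − $308.20 = $1,700.97
State tax withheld: $1,700.97 × 0.0808 = $137.44
Local income tax: $1,700.97 × 0.0188 = $31.98
State unemployment insurance (employee share): $2,009.17 × 0.007 = $14.06
AD&D insurance premium: $125.63
(Employer's $142.11 toward AD&D insurance premium is not withheld from the employee.)
Total deductions = $160.73 + $147.47 + $137.44 + $31.98 + $14.06 + $125.63 = $617.31
Net pay = $2,009.17 − $617.31 = $1,391.86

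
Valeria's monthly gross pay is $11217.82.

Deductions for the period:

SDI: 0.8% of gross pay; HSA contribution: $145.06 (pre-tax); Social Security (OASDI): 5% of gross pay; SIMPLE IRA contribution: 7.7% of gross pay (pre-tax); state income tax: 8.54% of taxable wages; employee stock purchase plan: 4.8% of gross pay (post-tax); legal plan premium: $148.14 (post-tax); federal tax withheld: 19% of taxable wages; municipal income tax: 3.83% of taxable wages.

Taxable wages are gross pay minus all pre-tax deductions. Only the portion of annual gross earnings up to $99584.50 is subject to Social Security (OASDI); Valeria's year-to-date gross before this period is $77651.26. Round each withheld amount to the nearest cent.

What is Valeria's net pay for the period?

$5669.20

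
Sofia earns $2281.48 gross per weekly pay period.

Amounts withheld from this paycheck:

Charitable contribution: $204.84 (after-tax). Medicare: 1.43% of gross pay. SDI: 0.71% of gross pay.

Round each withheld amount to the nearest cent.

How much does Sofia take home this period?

Medicare: $2281.48 × 0.0143 = $32.63
SDI: $2281.48 × 0.0071 = $16.20
Charitable contribution: $204.84
Total deductions = $32.63 + $16.20 + $204.84 = $253.67
Net pay = $2281.48 − $253.67 = $2027.81

$2027.81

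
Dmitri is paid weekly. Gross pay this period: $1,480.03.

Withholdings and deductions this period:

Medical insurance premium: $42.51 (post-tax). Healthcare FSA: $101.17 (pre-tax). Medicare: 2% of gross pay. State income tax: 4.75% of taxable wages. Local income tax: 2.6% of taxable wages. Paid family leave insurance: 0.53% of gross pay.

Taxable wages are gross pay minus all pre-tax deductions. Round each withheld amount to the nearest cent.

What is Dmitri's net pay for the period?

$1,197.56

Healthcare FSA: $101.17
Taxable wages = $1,480.03 − $101.17 = $1,378.86
State income tax: $1,378.86 × 0.0475 = $65.50
Local income tax: $1,378.86 × 0.026 = $35.85
Paid family leave insurance: $1,480.03 × 0.0053 = $7.84
Medicare: $1,480.03 × 0.02 = $29.60
Medical insurance premium: $42.51
Total deductions = $101.17 + $65.50 + $35.85 + $7.84 + $29.60 + $42.51 = $282.47
Net pay = $1,480.03 − $282.47 = $1,197.56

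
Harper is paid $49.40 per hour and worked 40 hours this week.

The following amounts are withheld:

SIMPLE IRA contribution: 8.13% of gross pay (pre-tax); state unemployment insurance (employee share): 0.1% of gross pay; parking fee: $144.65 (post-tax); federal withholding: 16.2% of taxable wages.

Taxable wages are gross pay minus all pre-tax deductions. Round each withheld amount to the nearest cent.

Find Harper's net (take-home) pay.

Gross pay: 40 × $49.40 = $1,976.00
SIMPLE IRA contribution: $1,976.00 × 0.0813 = $160.65
Taxable wages = $1,976.00 − $160.65 = $1,815.35
Federal withholding: $1,815.35 × 0.162 = $294.09
State unemployment insurance (employee share): $1,976.00 × 0.001 = $1.98
Parking fee: $144.65
Total deductions = $160.65 + $294.09 + $1.98 + $144.65 = $601.37
Net pay = $1,976.00 − $601.37 = $1,374.63

$1,374.63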